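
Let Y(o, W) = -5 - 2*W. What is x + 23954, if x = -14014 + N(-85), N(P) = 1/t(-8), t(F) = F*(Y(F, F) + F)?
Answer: 238559/24 ≈ 9940.0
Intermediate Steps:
t(F) = F*(-5 - F) (t(F) = F*((-5 - 2*F) + F) = F*(-5 - F))
N(P) = -1/24 (N(P) = 1/(-8*(-5 - 1*(-8))) = 1/(-8*(-5 + 8)) = 1/(-8*3) = 1/(-24) = -1/24)
x = -336337/24 (x = -14014 - 1/24 = -336337/24 ≈ -14014.)
x + 23954 = -336337/24 + 23954 = 238559/24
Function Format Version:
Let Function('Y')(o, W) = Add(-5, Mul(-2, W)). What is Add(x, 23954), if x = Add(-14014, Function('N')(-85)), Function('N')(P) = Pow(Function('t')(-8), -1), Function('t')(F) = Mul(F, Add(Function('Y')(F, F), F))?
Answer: Rational(238559, 24) ≈ 9940.0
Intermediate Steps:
Function('t')(F) = Mul(F, Add(-5, Mul(-1, F))) (Function('t')(F) = Mul(F, Add(Add(-5, Mul(-2, F)), F)) = Mul(F, Add(-5, Mul(-1, F))))
Function('N')(P) = Rational(-1, 24) (Function('N')(P) = Pow(Mul(-8, Add(-5, Mul(-1, -8))), -1) = Pow(Mul(-8, Add(-5, 8)), -1) = Pow(Mul(-8, 3), -1) = Pow(-24, -1) = Rational(-1, 24))
x = Rational(-336337, 24) (x = Add(-14014, Rational(-1, 24)) = Rational(-336337, 24) ≈ -14014.)
Add(x, 23954) = Add(Rational(-336337, 24), 23954) = Rational(238559, 24)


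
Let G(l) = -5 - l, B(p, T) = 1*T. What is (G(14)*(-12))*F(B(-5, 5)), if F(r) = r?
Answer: 1140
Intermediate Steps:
B(p, T) = T
(G(14)*(-12))*F(B(-5, 5)) = ((-5 - 1*14)*(-12))*5 = ((-5 - 14)*(-12))*5 = -19*(-12)*5 = 228*5 = 1140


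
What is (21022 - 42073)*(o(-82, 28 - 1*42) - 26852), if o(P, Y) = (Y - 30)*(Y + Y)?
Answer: 539326620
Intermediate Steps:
o(P, Y) = 2*Y*(-30 + Y) (o(P, Y) = (-30 + Y)*(2*Y) = 2*Y*(-30 + Y))
(21022 - 42073)*(o(-82, 28 - 1*42) - 26852) = (21022 - 42073)*(2*(28 - 1*42)*(-30 + (28 - 1*42)) - 26852) = -21051*(2*(28 - 42)*(-30 + (28 - 42)) - 26852) = -21051*(2*(-14)*(-30 - 14) - 26852) = -21051*(2*(-14)*(-44) - 26852) = -21051*(1232 - 26852) = -21051*(-25620) = 539326620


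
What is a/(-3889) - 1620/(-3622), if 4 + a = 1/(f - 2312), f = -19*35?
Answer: 9399385129/20966948483 ≈ 0.44830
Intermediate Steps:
f = -665
a = -11909/2977 (a = -4 + 1/(-665 - 2312) = -4 + 1/(-2977) = -4 - 1/2977 = -11909/2977 ≈ -4.0003)
a/(-3889) - 1620/(-3622) = -11909/2977/(-3889) - 1620/(-3622) = -11909/2977*(-1/3889) - 1620*(-1/3622) = 11909/11577553 + 810/1811 = 9399385129/20966948483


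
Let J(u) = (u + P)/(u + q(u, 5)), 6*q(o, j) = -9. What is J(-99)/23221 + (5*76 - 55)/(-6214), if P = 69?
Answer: -38885615/743675746 ≈ -0.052288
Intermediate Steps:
q(o, j) = -3/2 (q(o, j) = (⅙)*(-9) = -3/2)
J(u) = (69 + u)/(-3/2 + u) (J(u) = (u + 69)/(u - 3/2) = (69 + u)/(-3/2 + u))
J(-99)/23221 + (5*76 - 55)/(-6214) = (2*(69 - 99)/(-3 + 2*(-99)))/23221 + (5*76 - 55)/(-6214) = (2*(-30)/(-3 - 198))*(1/23221) + (380 - 55)*(-1/6214) = (2*(-30)/(-201))*(1/23221) + 325*(-1/6214) = (2*(-1/201)*(-30))*(1/23221) - 25/478 = (20/67)*(1/23221) - 25/478 = 20/1555807 - 25/478 = -38885615/743675746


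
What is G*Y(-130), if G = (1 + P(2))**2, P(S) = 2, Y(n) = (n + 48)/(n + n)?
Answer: 369/130 ≈ 2.8385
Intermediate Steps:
Y(n) = (48 + n)/(2*n) (Y(n) = (48 + n)/((2*n)) = (48 + n)*(1/(2*n)) = (48 + n)/(2*n))
G = 9 (G = (1 + 2)**2 = 3**2 = 9)
G*Y(-130) = 9*((1/2)*(48 - 130)/(-130)) = 9*((1/2)*(-1/130)*(-82)) = 9*(41/130) = 369/130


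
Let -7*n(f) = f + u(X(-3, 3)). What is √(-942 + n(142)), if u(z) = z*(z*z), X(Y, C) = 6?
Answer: 2*I*√12166/7 ≈ 31.514*I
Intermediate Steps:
u(z) = z³ (u(z) = z*z² = z³)
n(f) = -216/7 - f/7 (n(f) = -(f + 6³)/7 = -(f + 216)/7 = -(216 + f)/7 = -216/7 - f/7)
√(-942 + n(142)) = √(-942 + (-216/7 - ⅐*142)) = √(-942 + (-216/7 - 142/7)) = √(-942 - 358/7) = √(-6952/7) = 2*I*√12166/7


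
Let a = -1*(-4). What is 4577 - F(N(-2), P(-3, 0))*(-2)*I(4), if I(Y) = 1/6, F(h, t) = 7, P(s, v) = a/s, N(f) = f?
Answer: 13738/3 ≈ 4579.3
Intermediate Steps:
a = 4
P(s, v) = 4/s
I(Y) = 1/6
4577 - F(N(-2), P(-3, 0))*(-2)*I(4) = 4577 - 7*(-2)/6 = 4577 - (-14)/6 = 4577 - 1*(-7/3) = 4577 + 7/3 = 13738/3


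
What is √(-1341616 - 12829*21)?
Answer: 5*I*√64441 ≈ 1269.3*I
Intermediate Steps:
√(-1341616 - 12829*21) = √(-1341616 - 269409) = √(-1611025) = 5*I*√64441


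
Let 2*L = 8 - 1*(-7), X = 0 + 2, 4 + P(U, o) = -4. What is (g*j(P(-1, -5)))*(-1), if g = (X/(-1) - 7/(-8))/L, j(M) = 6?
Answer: 9/10 ≈ 0.90000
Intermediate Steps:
P(U, o) = -8 (P(U, o) = -4 - 4 = -8)
X = 2
L = 15/2 (L = (8 - 1*(-7))/2 = (8 + 7)/2 = (½)*15 = 15/2 ≈ 7.5000)
g = -3/20 (g = (2/(-1) - 7/(-8))/(15/2) = (2*(-1) - 7*(-⅛))*(2/15) = (-2 + 7/8)*(2/15) = -9/8*2/15 = -3/20 ≈ -0.15000)
(g*j(P(-1, -5)))*(-1) = -3/20*6*(-1) = -9/10*(-1) = 9/10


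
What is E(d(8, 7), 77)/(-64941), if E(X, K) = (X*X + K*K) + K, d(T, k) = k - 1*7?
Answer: -2002/21647 ≈ -0.092484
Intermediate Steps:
d(T, k) = -7 + k (d(T, k) = k - 7 = -7 + k)
E(X, K) = K + K² + X² (E(X, K) = (X² + K²) + K = (K² + X²) + K = K + K² + X²)
E(d(8, 7), 77)/(-64941) = (77 + 77² + (-7 + 7)²)/(-64941) = (77 + 5929 + 0²)*(-1/64941) = (77 + 5929 + 0)*(-1/64941) = 6006*(-1/64941) = -2002/21647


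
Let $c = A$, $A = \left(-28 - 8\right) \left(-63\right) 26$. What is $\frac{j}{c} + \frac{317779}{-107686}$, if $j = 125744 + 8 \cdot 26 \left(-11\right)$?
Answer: $- \frac{226846219}{264584502} \approx -0.85737$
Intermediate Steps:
$A = 58968$ ($A = \left(-36\right) \left(-63\right) 26 = 2268 \cdot 26 = 58968$)
$c = 58968$
$j = 123456$ ($j = 125744 + 208 \left(-11\right) = 125744 - 2288 = 123456$)
$\frac{j}{c} + \frac{317779}{-107686} = \frac{123456}{58968} + \frac{317779}{-107686} = 123456 \cdot \frac{1}{58968} + 317779 \left(- \frac{1}{107686}\right) = \frac{5144}{2457} - \frac{317779}{107686} = - \frac{226846219}{264584502}$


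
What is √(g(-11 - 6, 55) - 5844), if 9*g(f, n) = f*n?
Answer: I*√53531/3 ≈ 77.123*I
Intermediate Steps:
g(f, n) = f*n/9 (g(f, n) = (f*n)/9 = f*n/9)
√(g(-11 - 6, 55) - 5844) = √((⅑)*(-11 - 6)*55 - 5844) = √((⅑)*(-17)*55 - 5844) = √(-935/9 - 5844) = √(-53531/9) = I*√53531/3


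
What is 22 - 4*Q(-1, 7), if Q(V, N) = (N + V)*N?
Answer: -146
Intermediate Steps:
Q(V, N) = N*(N + V)
22 - 4*Q(-1, 7) = 22 - 28*(7 - 1) = 22 - 28*6 = 22 - 4*42 = 22 - 168 = -146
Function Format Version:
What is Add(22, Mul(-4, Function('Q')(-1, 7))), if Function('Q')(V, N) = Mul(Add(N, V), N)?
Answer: -146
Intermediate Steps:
Function('Q')(V, N) = Mul(N, Add(N, V))
Add(22, Mul(-4, Function('Q')(-1, 7))) = Add(22, Mul(-4, Mul(7, Add(7, -1)))) = Add(22, Mul(-4, Mul(7, 6))) = Add(22, Mul(-4, 42)) = Add(22, -168) = -146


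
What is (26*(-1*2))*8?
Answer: -416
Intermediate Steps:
(26*(-1*2))*8 = (26*(-2))*8 = -52*8 = -416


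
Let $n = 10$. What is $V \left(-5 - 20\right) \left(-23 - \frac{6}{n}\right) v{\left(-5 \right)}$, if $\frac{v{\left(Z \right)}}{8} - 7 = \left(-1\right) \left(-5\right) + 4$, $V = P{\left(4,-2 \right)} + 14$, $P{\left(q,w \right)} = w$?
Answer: $906240$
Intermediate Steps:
$V = 12$ ($V = -2 + 14 = 12$)
$v{\left(Z \right)} = 128$ ($v{\left(Z \right)} = 56 + 8 \left(\left(-1\right) \left(-5\right) + 4\right) = 56 + 8 \left(5 + 4\right) = 56 + 8 \cdot 9 = 56 + 72 = 128$)
$V \left(-5 - 20\right) \left(-23 - \frac{6}{n}\right) v{\left(-5 \right)} = 12 \left(-5 - 20\right) \left(-23 - \frac{6}{10}\right) 128 = 12 \left(- 25 \left(-23 - \frac{3}{5}\right)\right) 128 = 12 \left(\left(-25\right) \left(- \frac{118}{5}\right)\right) 128 = 12 \cdot 590 \cdot 128 = 7080 \cdot 128 = 906240$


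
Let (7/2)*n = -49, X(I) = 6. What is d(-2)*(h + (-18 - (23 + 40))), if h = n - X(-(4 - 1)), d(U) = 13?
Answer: -1313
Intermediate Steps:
n = -14 (n = (2/7)*(-49) = -14)
h = -20 (h = -14 - 1*6 = -14 - 6 = -20)
d(-2)*(h + (-18 - (23 + 40))) = 13*(-20 + (-18 - (23 + 40))) = 13*(-20 + (-18 - 1*63)) = 13*(-20 + (-18 - 63)) = 13*(-20 - 81) = 13*(-101) = -1313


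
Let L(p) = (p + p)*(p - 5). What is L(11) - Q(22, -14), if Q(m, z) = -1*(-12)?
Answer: 120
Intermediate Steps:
Q(m, z) = 12
L(p) = 2*p*(-5 + p) (L(p) = (2*p)*(-5 + p) = 2*p*(-5 + p))
L(11) - Q(22, -14) = 2*11*(-5 + 11) - 1*12 = 2*11*6 - 12 = 132 - 12 = 120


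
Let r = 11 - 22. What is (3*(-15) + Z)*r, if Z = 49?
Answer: -44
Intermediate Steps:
r = -11
(3*(-15) + Z)*r = (3*(-15) + 49)*(-11) = (-45 + 49)*(-11) = 4*(-11) = -44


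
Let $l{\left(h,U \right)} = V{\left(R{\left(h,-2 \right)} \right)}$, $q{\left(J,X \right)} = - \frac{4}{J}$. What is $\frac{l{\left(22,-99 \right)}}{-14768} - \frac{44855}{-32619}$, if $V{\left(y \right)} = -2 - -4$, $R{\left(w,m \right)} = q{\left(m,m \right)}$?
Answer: $\frac{331176701}{240858696} \approx 1.375$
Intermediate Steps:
$R{\left(w,m \right)} = - \frac{4}{m}$
$V{\left(y \right)} = 2$ ($V{\left(y \right)} = -2 + 4 = 2$)
$l{\left(h,U \right)} = 2$
$\frac{l{\left(22,-99 \right)}}{-14768} - \frac{44855}{-32619} = \frac{2}{-14768} - \frac{44855}{-32619} = 2 \left(- \frac{1}{14768}\right) - - \frac{44855}{32619} = - \frac{1}{7384} + \frac{44855}{32619} = \frac{331176701}{240858696}$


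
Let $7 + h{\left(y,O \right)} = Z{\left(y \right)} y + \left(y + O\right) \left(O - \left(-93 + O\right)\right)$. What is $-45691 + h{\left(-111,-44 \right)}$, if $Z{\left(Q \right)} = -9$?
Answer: $-59114$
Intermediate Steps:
$h{\left(y,O \right)} = -7 + 84 y + 93 O$ ($h{\left(y,O \right)} = -7 - \left(9 y - \left(y + O\right) \left(O - \left(-93 + O\right)\right)\right) = -7 - \left(9 y - \left(O + y\right) 93\right) = -7 + \left(- 9 y + \left(93 O + 93 y\right)\right) = -7 + \left(84 y + 93 O\right) = -7 + 84 y + 93 O$)
$-45691 + h{\left(-111,-44 \right)} = -45691 + \left(-7 + 84 \left(-111\right) + 93 \left(-44\right)\right) = -45691 - 13423 = -59114$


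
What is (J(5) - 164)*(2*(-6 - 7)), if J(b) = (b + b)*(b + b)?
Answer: 1664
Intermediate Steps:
J(b) = 4*b**2 (J(b) = (2*b)*(2*b) = 4*b**2)
(J(5) - 164)*(2*(-6 - 7)) = (4*5**2 - 164)*(2*(-6 - 7)) = (4*25 - 164)*(2*(-13)) = (100 - 164)*(-26) = -64*(-26) = 1664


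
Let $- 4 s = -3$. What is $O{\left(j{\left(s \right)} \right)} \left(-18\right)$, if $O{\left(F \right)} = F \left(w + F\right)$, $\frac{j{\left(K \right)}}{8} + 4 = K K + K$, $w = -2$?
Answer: $- \frac{18189}{2} \approx -9094.5$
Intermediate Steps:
$s = \frac{3}{4}$ ($s = \left(- \frac{1}{4}\right) \left(-3\right) = \frac{3}{4} \approx 0.75$)
$j{\left(K \right)} = -32 + 8 K + 8 K^{2}$ ($j{\left(K \right)} = -32 + 8 \left(K K + K\right) = -32 + 8 \left(K^{2} + K\right) = -32 + 8 \left(K + K^{2}\right) = -32 + \left(8 K + 8 K^{2}\right) = -32 + 8 K + 8 K^{2}$)
$O{\left(F \right)} = F \left(-2 + F\right)$
$O{\left(j{\left(s \right)} \right)} \left(-18\right) = \left(-32 + 8 \cdot \frac{3}{4} + 8 \left(\frac{3}{4}\right)^{2}\right) \left(-2 + \left(-32 + 8 \cdot \frac{3}{4} + 8 \left(\frac{3}{4}\right)^{2}\right)\right) \left(-18\right) = \left(-32 + 6 + 8 \cdot \frac{9}{16}\right) \left(-2 + \left(-32 + 6 + 8 \cdot \frac{9}{16}\right)\right) \left(-18\right) = \left(-32 + 6 + \frac{9}{2}\right) \left(-2 + \left(-32 + 6 + \frac{9}{2}\right)\right) \left(-18\right) = - \frac{43 \left(-2 - \frac{43}{2}\right)}{2} \left(-18\right) = \left(- \frac{43}{2}\right) \left(- \frac{47}{2}\right) \left(-18\right) = \frac{2021}{4} \left(-18\right) = - \frac{18189}{2}$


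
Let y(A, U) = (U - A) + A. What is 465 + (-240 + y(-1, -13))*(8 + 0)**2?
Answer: -15727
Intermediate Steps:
y(A, U) = U
465 + (-240 + y(-1, -13))*(8 + 0)**2 = 465 + (-240 - 13)*(8 + 0)**2 = 465 - 253*8**2 = 465 - 253*64 = 465 - 16192 = -15727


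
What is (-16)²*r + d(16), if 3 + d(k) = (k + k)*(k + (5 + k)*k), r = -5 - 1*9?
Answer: 7677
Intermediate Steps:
r = -14 (r = -5 - 9 = -14)
d(k) = -3 + 2*k*(k + k*(5 + k)) (d(k) = -3 + (k + k)*(k + (5 + k)*k) = -3 + (2*k)*(k + k*(5 + k)) = -3 + 2*k*(k + k*(5 + k)))
(-16)²*r + d(16) = (-16)²*(-14) + (-3 + 2*16³ + 12*16²) = 256*(-14) + (-3 + 2*4096 + 12*256) = -3584 + (-3 + 8192 + 3072) = -3584 + 11261 = 7677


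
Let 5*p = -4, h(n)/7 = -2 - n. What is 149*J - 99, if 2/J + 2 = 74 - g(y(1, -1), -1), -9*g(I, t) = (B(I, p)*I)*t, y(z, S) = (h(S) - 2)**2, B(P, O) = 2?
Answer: -2524/27 ≈ -93.481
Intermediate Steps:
h(n) = -14 - 7*n (h(n) = 7*(-2 - n) = -14 - 7*n)
p = -4/5 (p = (1/5)*(-4) = -4/5 ≈ -0.80000)
y(z, S) = (-16 - 7*S)**2 (y(z, S) = ((-14 - 7*S) - 2)**2 = (-16 - 7*S)**2)
g(I, t) = -2*I*t/9
J = 1/27 (J = 2/(-2 + (74 - (-2)*(16 + 7*(-1))**2*(-1)/9)) = 2/(-2 + (74 - (-2)*(16 - 7)**2*(-1)/9)) = 2/(-2 + (74 - (-2)*9**2*(-1)/9)) = 2/(-2 + (74 - (-2)*81*(-1)/9)) = 2/(-2 + (74 - 1*18)) = 2/(-2 + (74 - 18)) = 2/(-2 + 56) = 2/54 = 2*(1/54) = 1/27 ≈ 0.037037)
149*J - 99 = 149*(1/27) - 99 = 149/27 - 99 = -2524/27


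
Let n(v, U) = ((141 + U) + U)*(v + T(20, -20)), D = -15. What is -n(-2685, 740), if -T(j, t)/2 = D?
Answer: 4303755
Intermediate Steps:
T(j, t) = 30 (T(j, t) = -2*(-15) = 30)
n(v, U) = (30 + v)*(141 + 2*U) (n(v, U) = ((141 + U) + U)*(v + 30) = (141 + 2*U)*(30 + v) = (30 + v)*(141 + 2*U))
-n(-2685, 740) = -(4230 + 60*740 + 141*(-2685) + 2*740*(-2685)) = -(4230 + 44400 - 378585 - 3973800) = -1*(-4303755) = 4303755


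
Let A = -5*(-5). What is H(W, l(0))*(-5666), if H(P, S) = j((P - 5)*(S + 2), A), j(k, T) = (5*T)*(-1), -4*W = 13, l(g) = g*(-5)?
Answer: 708250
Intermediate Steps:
l(g) = -5*g
W = -13/4 (W = -¼*13 = -13/4 ≈ -3.2500)
A = 25
j(k, T) = -5*T
H(P, S) = -125 (H(P, S) = -5*25 = -125)
H(W, l(0))*(-5666) = -125*(-5666) = 708250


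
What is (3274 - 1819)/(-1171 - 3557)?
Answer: -485/1576 ≈ -0.30774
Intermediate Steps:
(3274 - 1819)/(-1171 - 3557) = 1455/(-4728) = 1455*(-1/4728) = -485/1576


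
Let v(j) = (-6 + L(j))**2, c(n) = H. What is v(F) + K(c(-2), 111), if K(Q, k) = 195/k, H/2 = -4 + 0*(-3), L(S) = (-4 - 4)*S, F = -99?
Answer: 22858517/37 ≈ 6.1780e+5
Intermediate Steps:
L(S) = -8*S
H = -8 (H = 2*(-4 + 0*(-3)) = 2*(-4 + 0) = 2*(-4) = -8)
c(n) = -8
v(j) = (-6 - 8*j)**2
v(F) + K(c(-2), 111) = 4*(3 + 4*(-99))**2 + 195/111 = 4*(3 - 396)**2 + 195*(1/111) = 4*(-393)**2 + 65/37 = 4*154449 + 65/37 = 617796 + 65/37 = 22858517/37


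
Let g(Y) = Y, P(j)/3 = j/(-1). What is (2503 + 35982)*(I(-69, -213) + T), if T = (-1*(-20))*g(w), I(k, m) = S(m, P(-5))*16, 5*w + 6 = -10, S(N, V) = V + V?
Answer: 16009760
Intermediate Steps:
P(j) = -3*j (P(j) = 3*(j/(-1)) = 3*(j*(-1)) = 3*(-j) = -3*j)
S(N, V) = 2*V
w = -16/5 (w = -6/5 + (1/5)*(-10) = -6/5 - 2 = -16/5 ≈ -3.2000)
I(k, m) = 480 (I(k, m) = (2*(-3*(-5)))*16 = (2*15)*16 = 30*16 = 480)
T = -64 (T = -1*(-20)*(-16/5) = 20*(-16/5) = -64)
(2503 + 35982)*(I(-69, -213) + T) = (2503 + 35982)*(480 - 64) = 38485*416 = 16009760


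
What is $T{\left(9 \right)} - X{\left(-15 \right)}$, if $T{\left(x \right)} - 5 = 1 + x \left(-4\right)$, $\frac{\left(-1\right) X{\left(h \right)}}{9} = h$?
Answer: $-165$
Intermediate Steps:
$X{\left(h \right)} = - 9 h$
$T{\left(x \right)} = 6 - 4 x$ ($T{\left(x \right)} = 5 + \left(1 + x \left(-4\right)\right) = 5 - \left(-1 + 4 x\right) = 6 - 4 x$)
$T{\left(9 \right)} - X{\left(-15 \right)} = \left(6 - 36\right) - \left(-9\right) \left(-15\right) = \left(6 - 36\right) - 135 = -30 - 135 = -165$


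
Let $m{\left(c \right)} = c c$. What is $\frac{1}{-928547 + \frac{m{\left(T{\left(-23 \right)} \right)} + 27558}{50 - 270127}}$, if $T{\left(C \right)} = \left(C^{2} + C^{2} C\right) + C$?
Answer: $- \frac{270077}{250915194598} \approx -1.0764 \cdot 10^{-6}$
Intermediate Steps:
$T{\left(C \right)} = C + C^{2} + C^{3}$ ($T{\left(C \right)} = \left(C^{2} + C^{3}\right) + C = C + C^{2} + C^{3}$)
$m{\left(c \right)} = c^{2}$
$\frac{1}{-928547 + \frac{m{\left(T{\left(-23 \right)} \right)} + 27558}{50 - 270127}} = \frac{1}{-928547 + \frac{\left(- 23 \left(1 - 23 + \left(-23\right)^{2}\right)\right)^{2} + 27558}{50 - 270127}} = \frac{1}{-928547 + \frac{\left(- 23 \left(1 - 23 + 529\right)\right)^{2} + 27558}{-270077}} = \frac{1}{-928547 + \left(\left(\left(-23\right) 507\right)^{2} + 27558\right) \left(- \frac{1}{270077}\right)} = \frac{1}{-928547 + \left(\left(-11661\right)^{2} + 27558\right) \left(- \frac{1}{270077}\right)} = \frac{1}{-928547 + \left(135978921 + 27558\right) \left(- \frac{1}{270077}\right)} = \frac{1}{-928547 + 136006479 \left(- \frac{1}{270077}\right)} = \frac{1}{-928547 - \frac{136006479}{270077}} = \frac{1}{- \frac{250915194598}{270077}} = - \frac{270077}{250915194598}$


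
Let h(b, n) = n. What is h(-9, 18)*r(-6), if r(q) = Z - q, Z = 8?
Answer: 252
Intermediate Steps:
r(q) = 8 - q
h(-9, 18)*r(-6) = 18*(8 - 1*(-6)) = 18*(8 + 6) = 18*14 = 252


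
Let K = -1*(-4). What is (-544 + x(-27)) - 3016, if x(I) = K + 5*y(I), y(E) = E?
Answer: -3691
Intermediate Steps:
K = 4
x(I) = 4 + 5*I
(-544 + x(-27)) - 3016 = (-544 + (4 + 5*(-27))) - 3016 = (-544 + (4 - 135)) - 3016 = (-544 - 131) - 3016 = -675 - 3016 = -3691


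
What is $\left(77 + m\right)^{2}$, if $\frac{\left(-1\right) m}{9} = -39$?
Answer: $183184$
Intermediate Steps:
$m = 351$ ($m = \left(-9\right) \left(-39\right) = 351$)
$\left(77 + m\right)^{2} = \left(77 + 351\right)^{2} = 428^{2} = 183184$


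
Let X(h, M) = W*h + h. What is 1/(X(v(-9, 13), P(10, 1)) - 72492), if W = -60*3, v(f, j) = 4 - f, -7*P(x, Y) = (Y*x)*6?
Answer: -1/74819 ≈ -1.3366e-5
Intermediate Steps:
P(x, Y) = -6*Y*x/7 (P(x, Y) = -Y*x*6/7 = -6*Y*x/7)
W = -180
X(h, M) = -179*h (X(h, M) = -180*h + h = -179*h)
1/(X(v(-9, 13), P(10, 1)) - 72492) = 1/(-179*(4 - 1*(-9)) - 72492) = 1/(-179*(4 + 9) - 72492) = 1/(-179*13 - 72492) = 1/(-2327 - 72492) = 1/(-74819) = -1/74819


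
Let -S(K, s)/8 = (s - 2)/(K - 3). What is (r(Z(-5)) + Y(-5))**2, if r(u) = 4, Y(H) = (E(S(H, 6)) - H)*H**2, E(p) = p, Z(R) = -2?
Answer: 52441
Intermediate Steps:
S(K, s) = -8*(-2 + s)/(-3 + K) (S(K, s) = -8*(s - 2)/(K - 3) = -8*(-2 + s)/(-3 + K))
Y(H) = H**2*(-H - 32/(-3 + H)) (Y(H) = (8*(2 - 1*6)/(-3 + H) - H)*H**2 = (8*(2 - 6)/(-3 + H) - H)*H**2 = (8*(-4)/(-3 + H) - H)*H**2 = (-32/(-3 + H) - H)*H**2 = (-H - 32/(-3 + H))*H**2 = H**2*(-H - 32/(-3 + H)))
(r(Z(-5)) + Y(-5))**2 = (4 + (-5)**2*(-32 - 1*(-5)*(-3 - 5))/(-3 - 5))**2 = (4 + 25*(-32 - 1*(-5)*(-8))/(-8))**2 = (4 + 25*(-1/8)*(-32 - 40))**2 = (4 + 25*(-1/8)*(-72))**2 = (4 + 225)**2 = 229**2 = 52441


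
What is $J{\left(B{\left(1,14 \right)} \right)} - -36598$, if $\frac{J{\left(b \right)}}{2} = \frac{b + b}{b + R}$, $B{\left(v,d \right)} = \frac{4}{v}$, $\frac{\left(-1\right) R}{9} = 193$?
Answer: $\frac{63424318}{1733} \approx 36598.0$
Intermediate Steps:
$R = -1737$ ($R = \left(-9\right) 193 = -1737$)
$J{\left(b \right)} = \frac{4 b}{-1737 + b}$ ($J{\left(b \right)} = 2 \frac{b + b}{b - 1737} = 2 \frac{2 b}{-1737 + b} = \frac{4 b}{-1737 + b}$)
$J{\left(B{\left(1,14 \right)} \right)} - -36598 = \frac{4 \cdot \frac{4}{1}}{-1737 + \frac{4}{1}} - -36598 = \frac{4 \cdot 4 \cdot 1}{-1737 + 4 \cdot 1} + 36598 = 4 \cdot 4 \frac{1}{-1737 + 4} + 36598 = 4 \cdot 4 \frac{1}{-1733} + 36598 = 4 \cdot 4 \left(- \frac{1}{1733}\right) + 36598 = - \frac{16}{1733} + 36598 = \frac{63424318}{1733}$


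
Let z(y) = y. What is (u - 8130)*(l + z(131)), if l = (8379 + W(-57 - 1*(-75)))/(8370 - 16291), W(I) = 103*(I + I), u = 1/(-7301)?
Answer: -60874536696884/57831221 ≈ -1.0526e+6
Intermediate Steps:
u = -1/7301 ≈ -0.00013697
W(I) = 206*I (W(I) = 103*(2*I) = 206*I)
l = -12087/7921 (l = (8379 + 206*(-57 - 1*(-75)))/(8370 - 16291) = (8379 + 206*(-57 + 75))/(-7921) = (8379 + 206*18)*(-1/7921) = (8379 + 3708)*(-1/7921) = 12087*(-1/7921) = -12087/7921 ≈ -1.5259)
(u - 8130)*(l + z(131)) = (-1/7301 - 8130)*(-12087/7921 + 131) = -59357131/7301*1025564/7921 = -60874536696884/57831221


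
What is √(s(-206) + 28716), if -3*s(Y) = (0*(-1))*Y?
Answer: 2*√7179 ≈ 169.46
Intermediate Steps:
s(Y) = 0 (s(Y) = -0*(-1)*Y/3 = -0*Y = -⅓*0 = 0)
√(s(-206) + 28716) = √(0 + 28716) = √28716 = 2*√7179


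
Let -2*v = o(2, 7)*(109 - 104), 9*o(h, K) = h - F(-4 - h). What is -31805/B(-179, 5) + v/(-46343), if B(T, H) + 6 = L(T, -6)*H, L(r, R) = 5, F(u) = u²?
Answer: -13265453650/7924653 ≈ -1673.9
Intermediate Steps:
B(T, H) = -6 + 5*H
o(h, K) = -(-4 - h)²/9 + h/9 (o(h, K) = (h - (-4 - h)²)/9 = -(-4 - h)²/9 + h/9)
v = 85/9 (v = -(-(4 + 2)²/9 + (⅑)*2)*(109 - 104)/2 = -(-⅑*6² + 2/9)*5/2 = -(-⅑*36 + 2/9)*5/2 = -(-4 + 2/9)*5/2 = -(-17)*5/9 = -½*(-170/9) = 85/9 ≈ 9.4444)
-31805/B(-179, 5) + v/(-46343) = -31805/(-6 + 5*5) + (85/9)/(-46343) = -31805/(-6 + 25) + (85/9)*(-1/46343) = -31805/19 - 85/417087 = -13265453650/7924653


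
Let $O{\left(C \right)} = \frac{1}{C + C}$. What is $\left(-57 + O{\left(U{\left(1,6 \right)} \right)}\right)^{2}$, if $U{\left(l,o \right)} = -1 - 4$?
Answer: $\frac{326041}{100} \approx 3260.4$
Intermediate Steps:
$U{\left(l,o \right)} = -5$ ($U{\left(l,o \right)} = -1 - 4 = -5$)
$O{\left(C \right)} = \frac{1}{2 C}$
$\left(-57 + O{\left(U{\left(1,6 \right)} \right)}\right)^{2} = \left(-57 + \frac{1}{2 \left(-5\right)}\right)^{2} = \left(-57 + \frac{1}{2} \left(- \frac{1}{5}\right)\right)^{2} = \left(-57 - \frac{1}{10}\right)^{2} = \left(- \frac{571}{10}\right)^{2} = \frac{326041}{100}$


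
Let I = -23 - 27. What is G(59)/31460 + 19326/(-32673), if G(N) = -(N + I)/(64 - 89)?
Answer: -5066534981/8565771500 ≈ -0.59149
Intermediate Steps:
I = -50
G(N) = -2 + N/25 (G(N) = -(N - 50)/(64 - 89) = -(-50 + N)/(-25) = -(-50 + N)*(-1)/25 = -(2 - N/25) = -2 + N/25)
G(59)/31460 + 19326/(-32673) = (-2 + (1/25)*59)/31460 + 19326/(-32673) = (-2 + 59/25)*(1/31460) + 19326*(-1/32673) = (9/25)*(1/31460) - 6442/10891 = 9/786500 - 6442/10891 = -5066534981/8565771500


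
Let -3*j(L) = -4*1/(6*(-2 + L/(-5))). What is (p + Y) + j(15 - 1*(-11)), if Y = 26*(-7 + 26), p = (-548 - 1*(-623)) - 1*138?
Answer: 69817/162 ≈ 430.97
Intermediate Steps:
j(L) = 4/(3*(-12 - 6*L/5)) (j(L) = -(-4)/(3*((-2 + L/(-5))*6)) = -(-4)/(3*((-2 + L*(-⅕))*6)) = -(-4)/(3*((-2 - L/5)*6)) = -(-4)/(3*(-12 - 6*L/5)) = 4/(3*(-12 - 6*L/5)))
p = -63 (p = (-548 + 623) - 138 = 75 - 138 = -63)
Y = 494 (Y = 26*19 = 494)
(p + Y) + j(15 - 1*(-11)) = (-63 + 494) - 10/(90 + 9*(15 - 1*(-11))) = 431 - 10/(90 + 9*(15 + 11)) = 431 - 10/(90 + 9*26) = 431 - 10/(90 + 234) = 431 - 10/324 = 431 - 10*1/324 = 431 - 5/162 = 69817/162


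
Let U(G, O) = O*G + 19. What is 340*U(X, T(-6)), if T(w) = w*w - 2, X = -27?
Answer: -305660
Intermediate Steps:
T(w) = -2 + w**2 (T(w) = w**2 - 2 = -2 + w**2)
U(G, O) = 19 + G*O (U(G, O) = G*O + 19 = 19 + G*O)
340*U(X, T(-6)) = 340*(19 - 27*(-2 + (-6)**2)) = 340*(19 - 27*(-2 + 36)) = 340*(19 - 27*34) = 340*(19 - 918) = 340*(-899) = -305660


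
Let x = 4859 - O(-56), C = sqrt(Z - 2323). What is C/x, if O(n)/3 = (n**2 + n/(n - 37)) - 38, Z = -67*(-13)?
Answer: -682*I*sqrt(3)/137541 ≈ -0.0085884*I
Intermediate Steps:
Z = 871
O(n) = -114 + 3*n**2 + 3*n/(-37 + n) (O(n) = 3*((n**2 + n/(n - 37)) - 38) = 3*((n**2 + n/(-37 + n)) - 38) = 3*(-38 + n**2 + n/(-37 + n)) = -114 + 3*n**2 + 3*n/(-37 + n))
C = 22*I*sqrt(3) (C = sqrt(871 - 2323) = sqrt(-1452) = 22*I*sqrt(3) ≈ 38.105*I)
x = -137541/31 (x = 4859 - 3*(1406 + (-56)**3 - 37*(-56) - 37*(-56)**2)/(-37 - 56) = 4859 - 3*(1406 - 175616 + 2072 - 37*3136)/(-93) = 4859 - 3*(-1)*(1406 - 175616 + 2072 - 116032)/93 = 4859 - 3*(-1)*(-288170)/93 = 4859 - 1*288170/31 = 4859 - 288170/31 = -137541/31 ≈ -4436.8)
C/x = (22*I*sqrt(3))/(-137541/31) = (22*I*sqrt(3))*(-31/137541) = -682*I*sqrt(3)/137541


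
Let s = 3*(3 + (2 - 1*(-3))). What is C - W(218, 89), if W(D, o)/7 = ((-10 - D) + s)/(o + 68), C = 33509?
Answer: 5262341/157 ≈ 33518.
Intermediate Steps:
s = 24 (s = 3*(3 + (2 + 3)) = 3*(3 + 5) = 3*8 = 24)
W(D, o) = 7*(14 - D)/(68 + o) (W(D, o) = 7*(((-10 - D) + 24)/(o + 68)) = 7*((14 - D)/(68 + o)) = 7*(14 - D)/(68 + o))
C - W(218, 89) = 33509 - 7*(14 - 1*218)/(68 + 89) = 33509 - 7*(14 - 218)/157 = 33509 - 7*(-204)/157 = 33509 - 1*(-1428/157) = 33509 + 1428/157 = 5262341/157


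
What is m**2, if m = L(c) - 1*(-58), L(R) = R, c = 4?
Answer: 3844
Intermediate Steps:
m = 62 (m = 4 - 1*(-58) = 4 + 58 = 62)
m**2 = 62**2 = 3844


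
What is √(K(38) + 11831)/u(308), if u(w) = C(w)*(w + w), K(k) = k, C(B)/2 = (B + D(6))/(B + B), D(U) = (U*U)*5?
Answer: √11869/976 ≈ 0.11162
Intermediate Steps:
D(U) = 5*U² (D(U) = U²*5 = 5*U²)
C(B) = (180 + B)/B (C(B) = 2*((B + 5*6²)/(B + B)) = 2*((B + 5*36)/((2*B))) = 2*((B + 180)*(1/(2*B))) = 2*((180 + B)*(1/(2*B))) = 2*((180 + B)/(2*B)) = (180 + B)/B)
u(w) = 360 + 2*w (u(w) = ((180 + w)/w)*(w + w) = ((180 + w)/w)*(2*w) = 360 + 2*w)
√(K(38) + 11831)/u(308) = √(38 + 11831)/(360 + 2*308) = √11869/(360 + 616) = √11869/976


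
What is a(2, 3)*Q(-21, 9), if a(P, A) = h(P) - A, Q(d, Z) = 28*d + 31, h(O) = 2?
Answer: 557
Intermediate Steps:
Q(d, Z) = 31 + 28*d
a(P, A) = 2 - A
a(2, 3)*Q(-21, 9) = (2 - 1*3)*(31 + 28*(-21)) = (2 - 3)*(31 - 588) = -1*(-557) = 557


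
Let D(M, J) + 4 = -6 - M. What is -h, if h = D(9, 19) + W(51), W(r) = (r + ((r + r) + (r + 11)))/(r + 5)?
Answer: 849/56 ≈ 15.161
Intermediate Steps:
W(r) = (11 + 4*r)/(5 + r) (W(r) = (r + (2*r + (11 + r)))/(5 + r) = (r + (11 + 3*r))/(5 + r) = (11 + 4*r)/(5 + r))
D(M, J) = -10 - M (D(M, J) = -4 + (-6 - M) = -10 - M)
h = -849/56 (h = (-10 - 1*9) + (11 + 4*51)/(5 + 51) = (-10 - 9) + (11 + 204)/56 = -19 + (1/56)*215 = -19 + 215/56 = -849/56 ≈ -15.161)
-h = -1*(-849/56) = 849/56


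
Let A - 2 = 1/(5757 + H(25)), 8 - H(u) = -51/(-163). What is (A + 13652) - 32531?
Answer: -17737659625/939644 ≈ -18877.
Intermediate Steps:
H(u) = 1253/163 (H(u) = 8 - (-51)/(-163) = 8 - (-51)*(-1)/163 = 8 - 1*51/163 = 8 - 51/163 = 1253/163)
A = 1879451/939644 (A = 2 + 1/(5757 + 1253/163) = 2 + 1/(939644/163) = 2 + 163/939644 = 1879451/939644 ≈ 2.0002)
(A + 13652) - 32531 = (1879451/939644 + 13652) - 32531 = 12829899339/939644 - 32531 = -17737659625/939644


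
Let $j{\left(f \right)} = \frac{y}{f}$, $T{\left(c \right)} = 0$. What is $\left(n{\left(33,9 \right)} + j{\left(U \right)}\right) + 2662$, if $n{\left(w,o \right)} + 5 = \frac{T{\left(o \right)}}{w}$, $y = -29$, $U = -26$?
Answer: $\frac{69111}{26} \approx 2658.1$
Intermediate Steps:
$j{\left(f \right)} = - \frac{29}{f}$
$n{\left(w,o \right)} = -5$ ($n{\left(w,o \right)} = -5 + \frac{0}{w} = -5 + 0 = -5$)
$\left(n{\left(33,9 \right)} + j{\left(U \right)}\right) + 2662 = \left(-5 - \frac{29}{-26}\right) + 2662 = \left(-5 - - \frac{29}{26}\right) + 2662 = \left(-5 + \frac{29}{26}\right) + 2662 = - \frac{101}{26} + 2662 = \frac{69111}{26}$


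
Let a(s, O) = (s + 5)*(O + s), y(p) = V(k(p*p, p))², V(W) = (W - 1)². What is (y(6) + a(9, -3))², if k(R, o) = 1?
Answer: 7056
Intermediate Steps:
V(W) = (-1 + W)²
y(p) = 0 (y(p) = ((-1 + 1)²)² = (0²)² = 0² = 0)
a(s, O) = (5 + s)*(O + s)
(y(6) + a(9, -3))² = (0 + (9² + 5*(-3) + 5*9 - 3*9))² = (0 + (81 - 15 + 45 - 27))² = (0 + 84)² = 84² = 7056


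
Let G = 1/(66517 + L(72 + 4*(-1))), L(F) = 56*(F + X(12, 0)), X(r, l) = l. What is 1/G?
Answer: 70325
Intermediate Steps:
L(F) = 56*F (L(F) = 56*(F + 0) = 56*F)
G = 1/70325 (G = 1/(66517 + 56*(72 + 4*(-1))) = 1/(66517 + 56*(72 - 4)) = 1/(66517 + 56*68) = 1/(66517 + 3808) = 1/70325 ≈ 1.4220e-5)
1/G = 1/(1/70325) = 70325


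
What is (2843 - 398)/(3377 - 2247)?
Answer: 489/226 ≈ 2.1637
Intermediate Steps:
(2843 - 398)/(3377 - 2247) = 2445/1130 = 2445*(1/1130) = 489/226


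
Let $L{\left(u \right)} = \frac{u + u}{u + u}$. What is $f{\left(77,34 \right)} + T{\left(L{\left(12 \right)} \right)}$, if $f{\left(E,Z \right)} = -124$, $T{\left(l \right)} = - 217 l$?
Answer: $-341$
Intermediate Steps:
$L{\left(u \right)} = 1$ ($L{\left(u \right)} = \frac{2 u}{2 u} = 2 u \frac{1}{2 u} = 1$)
$f{\left(77,34 \right)} + T{\left(L{\left(12 \right)} \right)} = -124 - 217 = -341$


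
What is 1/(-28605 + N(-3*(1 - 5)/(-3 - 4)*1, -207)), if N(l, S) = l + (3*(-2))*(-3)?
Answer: -7/200121 ≈ -3.4979e-5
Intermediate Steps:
N(l, S) = 18 + l (N(l, S) = l - 6*(-3) = l + 18 = 18 + l)
1/(-28605 + N(-3*(1 - 5)/(-3 - 4)*1, -207)) = 1/(-28605 + (18 - 3*(1 - 5)/(-3 - 4)*1)) = 1/(-28605 + (18 - (-12)/(-7)*1)) = 1/(-28605 + (18 - (-12)*(-1)/7*1)) = 1/(-28605 + (18 - 3*4/7*1)) = 1/(-28605 + (18 - 12/7*1)) = 1/(-28605 + (18 - 12/7)) = 1/(-28605 + 114/7) = 1/(-200121/7) = -7/200121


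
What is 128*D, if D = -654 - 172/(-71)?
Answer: -5921536/71 ≈ -83402.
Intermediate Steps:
D = -46262/71 (D = -654 - 172*(-1)/71 = -654 - 1*(-172/71) = -654 + 172/71 = -46262/71 ≈ -651.58)
128*D = 128*(-46262/71) = -5921536/71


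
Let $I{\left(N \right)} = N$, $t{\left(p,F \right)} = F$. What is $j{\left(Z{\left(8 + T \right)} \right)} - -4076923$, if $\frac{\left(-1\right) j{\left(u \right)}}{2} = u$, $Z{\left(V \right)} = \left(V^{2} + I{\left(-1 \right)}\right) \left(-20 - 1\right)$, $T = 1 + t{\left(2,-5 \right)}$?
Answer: $4077553$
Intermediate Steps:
$T = -4$ ($T = 1 - 5 = -4$)
$Z{\left(V \right)} = 21 - 21 V^{2}$ ($Z{\left(V \right)} = \left(V^{2} - 1\right) \left(-20 - 1\right) = \left(-1 + V^{2}\right) \left(-21\right) = 21 - 21 V^{2}$)
$j{\left(u \right)} = - 2 u$
$j{\left(Z{\left(8 + T \right)} \right)} - -4076923 = - 2 \left(21 - 21 \left(8 - 4\right)^{2}\right) - -4076923 = - 2 \left(21 - 21 \cdot 4^{2}\right) + 4076923 = - 2 \left(21 - 336\right) + 4076923 = \left(-2\right) \left(-315\right) + 4076923 = 630 + 4076923 = 4077553$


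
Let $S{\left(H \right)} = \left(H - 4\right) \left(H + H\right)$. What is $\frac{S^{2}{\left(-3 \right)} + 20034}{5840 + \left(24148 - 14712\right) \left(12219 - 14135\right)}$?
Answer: $- \frac{3633}{3012256} \approx -0.0012061$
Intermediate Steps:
$S{\left(H \right)} = 2 H \left(-4 + H\right)$ ($S{\left(H \right)} = \left(-4 + H\right) 2 H = 2 H \left(-4 + H\right)$)
$\frac{S^{2}{\left(-3 \right)} + 20034}{5840 + \left(24148 - 14712\right) \left(12219 - 14135\right)} = \frac{\left(2 \left(-3\right) \left(-4 - 3\right)\right)^{2} + 20034}{5840 + \left(24148 - 14712\right) \left(12219 - 14135\right)} = \frac{\left(2 \left(-3\right) \left(-7\right)\right)^{2} + 20034}{5840 + 9436 \left(-1916\right)} = \frac{42^{2} + 20034}{5840 - 18079376} = \frac{1764 + 20034}{-18073536} = 21798 \left(- \frac{1}{18073536}\right) = - \frac{3633}{3012256}$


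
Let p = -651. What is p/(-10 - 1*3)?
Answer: 651/13 ≈ 50.077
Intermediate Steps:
p/(-10 - 1*3) = -651/(-10 - 1*3) = -651/(-10 - 3) = -651/(-13) = -1/13*(-651) = 651/13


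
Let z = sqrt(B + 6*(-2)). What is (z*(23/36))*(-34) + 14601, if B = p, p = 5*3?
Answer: 14601 - 391*sqrt(3)/18 ≈ 14563.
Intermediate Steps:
p = 15
B = 15
z = sqrt(3) (z = sqrt(15 + 6*(-2)) = sqrt(15 - 12) = sqrt(3) ≈ 1.7320)
(z*(23/36))*(-34) + 14601 = (sqrt(3)*(23/36))*(-34) + 14601 = (23*sqrt(3)/36)*(-34) + 14601 = -391*sqrt(3)/18 + 14601 = 14601 - 391*sqrt(3)/18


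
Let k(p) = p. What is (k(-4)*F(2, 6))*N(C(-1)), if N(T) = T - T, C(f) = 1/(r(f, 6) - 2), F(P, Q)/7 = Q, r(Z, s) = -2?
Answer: 0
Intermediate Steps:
F(P, Q) = 7*Q
C(f) = -¼ (C(f) = 1/(-2 - 2) = 1/(-4) = -¼)
N(T) = 0
(k(-4)*F(2, 6))*N(C(-1)) = -28*6*0 = -4*42*0 = -168*0 = 0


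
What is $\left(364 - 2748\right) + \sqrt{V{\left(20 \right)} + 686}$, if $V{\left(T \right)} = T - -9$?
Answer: $-2384 + \sqrt{715} \approx -2357.3$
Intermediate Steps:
$V{\left(T \right)} = 9 + T$ ($V{\left(T \right)} = T + 9 = 9 + T$)
$\left(364 - 2748\right) + \sqrt{V{\left(20 \right)} + 686} = \left(364 - 2748\right) + \sqrt{\left(9 + 20\right) + 686} = -2384 + \sqrt{29 + 686} = -2384 + \sqrt{715}$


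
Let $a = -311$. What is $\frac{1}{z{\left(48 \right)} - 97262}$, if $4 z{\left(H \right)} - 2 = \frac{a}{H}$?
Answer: $- \frac{192}{18674519} \approx -1.0281 \cdot 10^{-5}$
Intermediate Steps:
$z{\left(H \right)} = \frac{1}{2} - \frac{311}{4 H}$ ($z{\left(H \right)} = \frac{1}{2} + \frac{\left(-311\right) \frac{1}{H}}{4} = \frac{1}{2} - \frac{311}{4 H}$)
$\frac{1}{z{\left(48 \right)} - 97262} = \frac{1}{\frac{-311 + 2 \cdot 48}{4 \cdot 48} - 97262} = \frac{1}{\frac{1}{4} \cdot \frac{1}{48} \left(-311 + 96\right) - 97262} = \frac{1}{\frac{1}{4} \cdot \frac{1}{48} \left(-215\right) - 97262} = \frac{1}{- \frac{215}{192} - 97262} = \frac{1}{- \frac{18674519}{192}} = - \frac{192}{18674519}$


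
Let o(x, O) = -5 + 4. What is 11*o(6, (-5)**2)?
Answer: -11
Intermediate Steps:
o(x, O) = -1
11*o(6, (-5)**2) = 11*(-1) = -11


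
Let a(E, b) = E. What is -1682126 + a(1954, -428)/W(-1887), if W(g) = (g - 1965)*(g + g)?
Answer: -12226909626247/7268724 ≈ -1.6821e+6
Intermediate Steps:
W(g) = 2*g*(-1965 + g) (W(g) = (-1965 + g)*(2*g) = 2*g*(-1965 + g))
-1682126 + a(1954, -428)/W(-1887) = -1682126 + 1954/((2*(-1887)*(-1965 - 1887))) = -1682126 + 1954/((2*(-1887)*(-3852))) = -1682126 + 1954/14537448 = -1682126 + 1954*(1/14537448) = -1682126 + 977/7268724 = -12226909626247/7268724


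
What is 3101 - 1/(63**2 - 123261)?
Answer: 369924493/119292 ≈ 3101.0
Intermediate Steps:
3101 - 1/(63**2 - 123261) = 3101 - 1/(3969 - 123261) = 3101 - 1/(-119292) = 3101 - 1*(-1/119292) = 3101 + 1/119292 = 369924493/119292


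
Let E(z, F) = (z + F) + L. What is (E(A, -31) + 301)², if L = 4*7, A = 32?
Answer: 108900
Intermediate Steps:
L = 28
E(z, F) = 28 + F + z (E(z, F) = (z + F) + 28 = (F + z) + 28 = 28 + F + z)
(E(A, -31) + 301)² = ((28 - 31 + 32) + 301)² = (29 + 301)² = 330² = 108900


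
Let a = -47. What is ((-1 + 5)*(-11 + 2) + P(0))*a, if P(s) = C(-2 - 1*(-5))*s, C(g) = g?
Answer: 1692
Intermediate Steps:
P(s) = 3*s (P(s) = (-2 - 1*(-5))*s = (-2 + 5)*s = 3*s)
((-1 + 5)*(-11 + 2) + P(0))*a = ((-1 + 5)*(-11 + 2) + 3*0)*(-47) = (4*(-9) + 0)*(-47) = (-36 + 0)*(-47) = -36*(-47) = 1692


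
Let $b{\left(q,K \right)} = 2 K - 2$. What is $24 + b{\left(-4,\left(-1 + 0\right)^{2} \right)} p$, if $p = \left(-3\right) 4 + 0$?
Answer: $24$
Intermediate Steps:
$p = -12$ ($p = -12 + 0 = -12$)
$b{\left(q,K \right)} = -2 + 2 K$
$24 + b{\left(-4,\left(-1 + 0\right)^{2} \right)} p = 24 + \left(-2 + 2 \left(-1 + 0\right)^{2}\right) \left(-12\right) = 24 + \left(-2 + 2 \left(-1\right)^{2}\right) \left(-12\right) = 24 + \left(-2 + 2 \cdot 1\right) \left(-12\right) = 24 + \left(-2 + 2\right) \left(-12\right) = 24 + 0 \left(-12\right) = 24 + 0 = 24$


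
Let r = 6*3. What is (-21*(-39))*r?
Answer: 14742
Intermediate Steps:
r = 18
(-21*(-39))*r = -21*(-39)*18 = 819*18 = 14742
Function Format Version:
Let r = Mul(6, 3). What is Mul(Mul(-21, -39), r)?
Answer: 14742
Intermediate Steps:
r = 18
Mul(Mul(-21, -39), r) = Mul(Mul(-21, -39), 18) = Mul(819, 18) = 14742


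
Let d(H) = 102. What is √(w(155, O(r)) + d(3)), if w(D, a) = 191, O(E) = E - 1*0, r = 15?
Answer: √293 ≈ 17.117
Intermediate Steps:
O(E) = E (O(E) = E + 0 = E)
√(w(155, O(r)) + d(3)) = √(191 + 102) = √293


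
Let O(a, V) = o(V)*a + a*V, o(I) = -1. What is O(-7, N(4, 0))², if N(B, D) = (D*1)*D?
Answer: 49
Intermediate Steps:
N(B, D) = D² (N(B, D) = D*D = D²)
O(a, V) = -a + V*a (O(a, V) = -a + a*V = -a + V*a)
O(-7, N(4, 0))² = (-7*(-1 + 0²))² = (-7*(-1 + 0))² = (-7*(-1))² = 7² = 49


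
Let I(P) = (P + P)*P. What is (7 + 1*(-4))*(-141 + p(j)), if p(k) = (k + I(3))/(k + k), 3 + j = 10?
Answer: -5847/14 ≈ -417.64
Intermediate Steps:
j = 7 (j = -3 + 10 = 7)
I(P) = 2*P² (I(P) = (2*P)*P = 2*P²)
p(k) = (18 + k)/(2*k) (p(k) = (k + 2*3²)/(k + k) = (k + 2*9)/((2*k)) = (k + 18)*(1/(2*k)) = (18 + k)*(1/(2*k)) = (18 + k)/(2*k))
(7 + 1*(-4))*(-141 + p(j)) = (7 + 1*(-4))*(-141 + (½)*(18 + 7)/7) = (7 - 4)*(-141 + (½)*(⅐)*25) = 3*(-141 + 25/14) = 3*(-1949/14) = -5847/14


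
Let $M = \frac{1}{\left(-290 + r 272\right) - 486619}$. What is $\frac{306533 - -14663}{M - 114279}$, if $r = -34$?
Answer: $- \frac{39840910943}{14175081451} \approx -2.8106$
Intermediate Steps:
$M = - \frac{1}{496157}$ ($M = \frac{1}{\left(-290 - 9248\right) - 486619} = \frac{1}{-9538 - 486619} = \frac{1}{-496157} = - \frac{1}{496157} \approx -2.0155 \cdot 10^{-6}$)
$\frac{306533 - -14663}{M - 114279} = \frac{306533 - -14663}{- \frac{1}{496157} - 114279} = \frac{306533 + 14663}{- \frac{56700325804}{496157}} = 321196 \left(- \frac{496157}{56700325804}\right) = - \frac{39840910943}{14175081451}$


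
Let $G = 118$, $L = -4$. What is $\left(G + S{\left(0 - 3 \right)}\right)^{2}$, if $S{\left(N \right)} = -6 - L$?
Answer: $13456$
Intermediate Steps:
$S{\left(N \right)} = -2$ ($S{\left(N \right)} = -6 - -4 = -6 + 4 = -2$)
$\left(G + S{\left(0 - 3 \right)}\right)^{2} = \left(118 - 2\right)^{2} = 116^{2} = 13456$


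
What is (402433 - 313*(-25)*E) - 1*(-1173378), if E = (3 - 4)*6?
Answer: 1528861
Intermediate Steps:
E = -6 (E = -1*6 = -6)
(402433 - 313*(-25)*E) - 1*(-1173378) = (402433 - 313*(-25)*(-6)) - 1*(-1173378) = (402433 - (-7825)*(-6)) + 1173378 = (402433 - 1*46950) + 1173378 = (402433 - 46950) + 1173378 = 355483 + 1173378 = 1528861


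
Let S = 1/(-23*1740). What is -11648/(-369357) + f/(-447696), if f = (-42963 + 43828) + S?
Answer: 2839256143093/95908597853760 ≈ 0.029604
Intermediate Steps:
S = -1/40020 (S = 1/(-40020) = -1/40020 ≈ -2.4988e-5)
f = 34617299/40020 (f = (-42963 + 43828) - 1/40020 = 865 - 1/40020 = 34617299/40020 ≈ 865.00)
-11648/(-369357) + f/(-447696) = -11648/(-369357) + (34617299/40020)/(-447696) = -11648*(-1/369357) + (34617299/40020)*(-1/447696) = 11648/369357 - 34617299/17916793920 = 2839256143093/95908597853760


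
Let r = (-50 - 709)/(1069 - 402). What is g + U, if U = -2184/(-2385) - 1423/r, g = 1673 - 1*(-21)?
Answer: 8585931/2915 ≈ 2945.4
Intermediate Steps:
r = -33/29 (r = -759/667 = -759*1/667 = -33/29 ≈ -1.1379)
g = 1694 (g = 1673 + 21 = 1694)
U = 3647921/2915 (U = -2184/(-2385) - 1423/(-33/29) = -2184*(-1/2385) - 1423*(-29/33) = 728/795 + 41267/33 = 3647921/2915 ≈ 1251.4)
g + U = 1694 + 3647921/2915 = 8585931/2915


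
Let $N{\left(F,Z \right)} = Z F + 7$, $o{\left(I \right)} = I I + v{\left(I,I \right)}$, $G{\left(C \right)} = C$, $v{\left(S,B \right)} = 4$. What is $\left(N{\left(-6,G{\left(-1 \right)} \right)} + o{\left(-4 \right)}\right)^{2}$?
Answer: $1089$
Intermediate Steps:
$o{\left(I \right)} = 4 + I^{2}$ ($o{\left(I \right)} = I I + 4 = I^{2} + 4 = 4 + I^{2}$)
$N{\left(F,Z \right)} = 7 + F Z$ ($N{\left(F,Z \right)} = F Z + 7 = 7 + F Z$)
$\left(N{\left(-6,G{\left(-1 \right)} \right)} + o{\left(-4 \right)}\right)^{2} = \left(\left(7 - -6\right) + \left(4 + \left(-4\right)^{2}\right)\right)^{2} = \left(\left(7 + 6\right) + \left(4 + 16\right)\right)^{2} = \left(13 + 20\right)^{2} = 33^{2} = 1089$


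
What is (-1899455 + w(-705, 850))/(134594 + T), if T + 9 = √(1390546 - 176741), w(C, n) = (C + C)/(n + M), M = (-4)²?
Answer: -5534570717060/392122817293 + 41123236*√1213805/392122817293 ≈ -13.999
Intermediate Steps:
M = 16
w(C, n) = 2*C/(16 + n) (w(C, n) = (C + C)/(n + 16) = (2*C)/(16 + n) = 2*C/(16 + n))
T = -9 + √1213805 (T = -9 + √(1390546 - 176741) = -9 + √1213805 ≈ 1092.7)
(-1899455 + w(-705, 850))/(134594 + T) = (-1899455 + 2*(-705)/(16 + 850))/(134594 + (-9 + √1213805)) = (-1899455 + 2*(-705)/866)/(134585 + √1213805) = (-1899455 + 2*(-705)*(1/866))/(134585 + √1213805) = (-1899455 - 705/433)/(134585 + √1213805) = -822464720/(433*(134585 + √1213805))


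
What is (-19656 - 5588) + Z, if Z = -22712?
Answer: -47956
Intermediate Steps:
(-19656 - 5588) + Z = (-19656 - 5588) - 22712 = -25244 - 22712 = -47956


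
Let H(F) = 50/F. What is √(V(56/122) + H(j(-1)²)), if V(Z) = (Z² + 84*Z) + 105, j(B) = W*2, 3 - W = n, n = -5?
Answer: √137136066/976 ≈ 11.998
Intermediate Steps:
W = 8 (W = 3 - 1*(-5) = 3 + 5 = 8)
j(B) = 16 (j(B) = 8*2 = 16)
V(Z) = 105 + Z² + 84*Z
√(V(56/122) + H(j(-1)²)) = √((105 + (56/122)² + 84*(56/122)) + 50/(16²)) = √((105 + (56*(1/122))² + 84*(56*(1/122))) + 50/256) = √((105 + (28/61)² + 84*(28/61)) + 50*(1/256)) = √((105 + 784/3721 + 2352/61) + 25/128) = √(534961/3721 + 25/128) = √(68568033/476288) = √137136066/976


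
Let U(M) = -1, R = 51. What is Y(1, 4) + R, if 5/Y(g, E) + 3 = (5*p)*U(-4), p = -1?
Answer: 107/2 ≈ 53.500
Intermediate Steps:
Y(g, E) = 5/2 (Y(g, E) = 5/(-3 + (5*(-1))*(-1)) = 5/(-3 - 5*(-1)) = 5/(-3 + 5) = 5/2)
Y(1, 4) + R = 5/2 + 51 = 107/2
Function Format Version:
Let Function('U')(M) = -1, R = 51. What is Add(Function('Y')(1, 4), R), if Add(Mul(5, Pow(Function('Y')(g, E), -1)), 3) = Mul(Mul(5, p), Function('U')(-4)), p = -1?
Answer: Rational(107, 2) ≈ 53.500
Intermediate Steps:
Function('Y')(g, E) = Rational(5, 2) (Function('Y')(g, E) = Mul(5, Pow(Add(-3, Mul(Mul(5, -1), -1)), -1)) = Mul(5, Pow(Add(-3, Mul(-5, -1)), -1)) = Mul(5, Pow(Add(-3, 5), -1)) = Mul(5, Pow(2, -1)) = Mul(5, Rational(1, 2)) = Rational(5, 2))
Add(Function('Y')(1, 4), R) = Add(Rational(5, 2), 51) = Rational(107, 2)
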